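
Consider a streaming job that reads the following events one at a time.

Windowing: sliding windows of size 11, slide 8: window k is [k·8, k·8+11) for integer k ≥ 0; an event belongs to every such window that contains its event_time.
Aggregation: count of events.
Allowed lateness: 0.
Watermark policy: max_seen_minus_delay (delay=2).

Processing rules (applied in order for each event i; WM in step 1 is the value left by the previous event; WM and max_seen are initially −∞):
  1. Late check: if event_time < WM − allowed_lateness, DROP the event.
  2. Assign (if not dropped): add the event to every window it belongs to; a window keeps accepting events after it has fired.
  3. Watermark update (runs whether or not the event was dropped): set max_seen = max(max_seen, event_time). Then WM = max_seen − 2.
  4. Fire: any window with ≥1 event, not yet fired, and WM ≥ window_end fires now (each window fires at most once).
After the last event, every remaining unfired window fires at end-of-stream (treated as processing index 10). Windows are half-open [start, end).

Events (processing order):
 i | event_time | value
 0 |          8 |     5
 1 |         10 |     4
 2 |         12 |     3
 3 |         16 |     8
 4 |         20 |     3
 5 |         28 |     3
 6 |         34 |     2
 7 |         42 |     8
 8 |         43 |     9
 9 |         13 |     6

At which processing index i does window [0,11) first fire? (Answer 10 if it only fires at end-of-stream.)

i=0 t=8 v=5: → [8,19),[0,11); WM=6
i=1 t=10 v=4: → [8,19),[0,11); WM=8
i=2 t=12 v=3: → [8,19); WM=10
i=3 t=16 v=8: → [16,27),[8,19); WM=14; [0,11) fires=2
i=4 t=20 v=3: → [16,27); WM=18
i=5 t=28 v=3: → [24,35); WM=26; [8,19) fires=4
i=6 t=34 v=2: → [32,43),[24,35); WM=32; [16,27) fires=2
i=7 t=42 v=8: → [40,51),[32,43); WM=40; [24,35) fires=2
i=8 t=43 v=9: → [40,51); WM=41
i=9 t=13 v=6: DROP (t<41-0); WM=41

3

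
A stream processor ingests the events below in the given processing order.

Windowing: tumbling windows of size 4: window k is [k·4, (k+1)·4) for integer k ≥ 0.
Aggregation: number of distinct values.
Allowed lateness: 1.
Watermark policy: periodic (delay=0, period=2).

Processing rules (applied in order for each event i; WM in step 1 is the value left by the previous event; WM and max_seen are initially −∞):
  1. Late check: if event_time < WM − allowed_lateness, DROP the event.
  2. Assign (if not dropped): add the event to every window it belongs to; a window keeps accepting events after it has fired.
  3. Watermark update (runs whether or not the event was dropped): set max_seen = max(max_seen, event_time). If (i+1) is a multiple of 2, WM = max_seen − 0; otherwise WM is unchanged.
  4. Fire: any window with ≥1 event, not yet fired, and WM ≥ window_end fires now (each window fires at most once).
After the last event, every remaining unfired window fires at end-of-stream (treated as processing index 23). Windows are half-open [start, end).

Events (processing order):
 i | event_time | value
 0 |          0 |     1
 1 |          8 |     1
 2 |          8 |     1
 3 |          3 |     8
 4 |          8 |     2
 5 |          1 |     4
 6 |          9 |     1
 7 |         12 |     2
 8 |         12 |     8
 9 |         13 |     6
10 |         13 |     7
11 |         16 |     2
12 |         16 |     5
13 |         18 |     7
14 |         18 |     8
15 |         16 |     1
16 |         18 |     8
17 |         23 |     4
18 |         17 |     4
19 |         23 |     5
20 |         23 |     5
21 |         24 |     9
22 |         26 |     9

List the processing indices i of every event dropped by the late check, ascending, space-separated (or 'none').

i=0 t=0 v=1: → [0,4); WM=−∞
i=1 t=8 v=1: → [8,12); WM=8; [0,4) fires=1
i=2 t=8 v=1: → [8,12); WM=8
i=3 t=3 v=8: DROP (t<8-1); WM=8
i=4 t=8 v=2: → [8,12); WM=8
i=5 t=1 v=4: DROP (t<8-1); WM=8
i=6 t=9 v=1: → [8,12); WM=8
i=7 t=12 v=2: → [12,16); WM=12; [8,12) fires=2
i=8 t=12 v=8: → [12,16); WM=12
i=9 t=13 v=6: → [12,16); WM=13
i=10 t=13 v=7: → [12,16); WM=13
i=11 t=16 v=2: → [16,20); WM=16; [12,16) fires=4
i=12 t=16 v=5: → [16,20); WM=16
i=13 t=18 v=7: → [16,20); WM=18
i=14 t=18 v=8: → [16,20); WM=18
i=15 t=16 v=1: DROP (t<18-1); WM=18
i=16 t=18 v=8: → [16,20); WM=18
i=17 t=23 v=4: → [20,24); WM=23; [16,20) fires=4
i=18 t=17 v=4: DROP (t<23-1); WM=23
i=19 t=23 v=5: → [20,24); WM=23
i=20 t=23 v=5: → [20,24); WM=23
i=21 t=24 v=9: → [24,28); WM=24; [20,24) fires=2
i=22 t=26 v=9: → [24,28); WM=24

3 5 15 18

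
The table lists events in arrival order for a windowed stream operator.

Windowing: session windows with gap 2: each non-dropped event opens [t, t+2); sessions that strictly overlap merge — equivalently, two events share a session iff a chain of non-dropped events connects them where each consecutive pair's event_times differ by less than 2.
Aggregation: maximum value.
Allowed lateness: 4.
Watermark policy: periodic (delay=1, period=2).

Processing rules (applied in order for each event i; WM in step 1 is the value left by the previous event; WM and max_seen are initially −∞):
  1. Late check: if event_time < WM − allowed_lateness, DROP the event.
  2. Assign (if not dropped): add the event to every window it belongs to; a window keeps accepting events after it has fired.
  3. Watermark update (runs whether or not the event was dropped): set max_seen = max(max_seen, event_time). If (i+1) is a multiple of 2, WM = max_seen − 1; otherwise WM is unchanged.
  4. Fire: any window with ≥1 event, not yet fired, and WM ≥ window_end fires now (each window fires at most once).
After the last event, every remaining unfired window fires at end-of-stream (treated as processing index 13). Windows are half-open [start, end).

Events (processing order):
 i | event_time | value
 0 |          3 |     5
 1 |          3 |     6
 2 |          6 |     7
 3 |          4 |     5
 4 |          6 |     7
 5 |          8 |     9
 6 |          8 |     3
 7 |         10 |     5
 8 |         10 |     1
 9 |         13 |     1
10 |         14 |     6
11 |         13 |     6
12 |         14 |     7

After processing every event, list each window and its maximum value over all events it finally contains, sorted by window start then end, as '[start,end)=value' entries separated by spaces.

[3,6)=6 [6,8)=7 [8,10)=9 [10,12)=5 [13,16)=7

i=0 t=3 v=5: → [3,5); WM=−∞
i=1 t=3 v=6: → [3,5); WM=2
i=2 t=6 v=7: → [6,8); WM=2
i=3 t=4 v=5: → [3,6); WM=5
i=4 t=6 v=7: → [6,8); WM=5
i=5 t=8 v=9: → [8,10); WM=7
i=6 t=8 v=3: → [8,10); WM=7
i=7 t=10 v=5: → [10,12); WM=9
i=8 t=10 v=1: → [10,12); WM=9
i=9 t=13 v=1: → [13,15); WM=12
i=10 t=14 v=6: → [13,16); WM=12
i=11 t=13 v=6: → [13,16); WM=13
i=12 t=14 v=7: → [13,16); WM=13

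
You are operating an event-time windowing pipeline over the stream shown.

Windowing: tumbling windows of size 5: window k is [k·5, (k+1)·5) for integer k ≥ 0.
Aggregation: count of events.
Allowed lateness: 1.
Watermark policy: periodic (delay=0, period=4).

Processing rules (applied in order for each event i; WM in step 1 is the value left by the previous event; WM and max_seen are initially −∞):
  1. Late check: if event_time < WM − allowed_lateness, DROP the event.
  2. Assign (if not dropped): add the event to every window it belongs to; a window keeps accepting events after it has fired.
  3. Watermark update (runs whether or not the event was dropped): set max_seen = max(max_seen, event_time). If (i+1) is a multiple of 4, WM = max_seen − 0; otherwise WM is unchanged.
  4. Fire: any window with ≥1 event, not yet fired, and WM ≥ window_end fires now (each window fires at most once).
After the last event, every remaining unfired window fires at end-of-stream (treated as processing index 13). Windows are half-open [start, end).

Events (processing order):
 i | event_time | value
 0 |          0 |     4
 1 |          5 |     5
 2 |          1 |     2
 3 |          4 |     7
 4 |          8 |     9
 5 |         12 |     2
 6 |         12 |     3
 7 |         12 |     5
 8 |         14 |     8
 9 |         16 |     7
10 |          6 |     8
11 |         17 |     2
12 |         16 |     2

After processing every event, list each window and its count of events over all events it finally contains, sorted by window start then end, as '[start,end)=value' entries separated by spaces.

[0,5)=3 [5,10)=2 [10,15)=4 [15,20)=3

i=0 t=0 v=4: → [0,5); WM=−∞
i=1 t=5 v=5: → [5,10); WM=−∞
i=2 t=1 v=2: → [0,5); WM=−∞
i=3 t=4 v=7: → [0,5); WM=5; [0,5) fires=3
i=4 t=8 v=9: → [5,10); WM=5
i=5 t=12 v=2: → [10,15); WM=5
i=6 t=12 v=3: → [10,15); WM=5
i=7 t=12 v=5: → [10,15); WM=12; [5,10) fires=2
i=8 t=14 v=8: → [10,15); WM=12
i=9 t=16 v=7: → [15,20); WM=12
i=10 t=6 v=8: DROP (t<12-1); WM=12
i=11 t=17 v=2: → [15,20); WM=17; [10,15) fires=4
i=12 t=16 v=2: → [15,20); WM=17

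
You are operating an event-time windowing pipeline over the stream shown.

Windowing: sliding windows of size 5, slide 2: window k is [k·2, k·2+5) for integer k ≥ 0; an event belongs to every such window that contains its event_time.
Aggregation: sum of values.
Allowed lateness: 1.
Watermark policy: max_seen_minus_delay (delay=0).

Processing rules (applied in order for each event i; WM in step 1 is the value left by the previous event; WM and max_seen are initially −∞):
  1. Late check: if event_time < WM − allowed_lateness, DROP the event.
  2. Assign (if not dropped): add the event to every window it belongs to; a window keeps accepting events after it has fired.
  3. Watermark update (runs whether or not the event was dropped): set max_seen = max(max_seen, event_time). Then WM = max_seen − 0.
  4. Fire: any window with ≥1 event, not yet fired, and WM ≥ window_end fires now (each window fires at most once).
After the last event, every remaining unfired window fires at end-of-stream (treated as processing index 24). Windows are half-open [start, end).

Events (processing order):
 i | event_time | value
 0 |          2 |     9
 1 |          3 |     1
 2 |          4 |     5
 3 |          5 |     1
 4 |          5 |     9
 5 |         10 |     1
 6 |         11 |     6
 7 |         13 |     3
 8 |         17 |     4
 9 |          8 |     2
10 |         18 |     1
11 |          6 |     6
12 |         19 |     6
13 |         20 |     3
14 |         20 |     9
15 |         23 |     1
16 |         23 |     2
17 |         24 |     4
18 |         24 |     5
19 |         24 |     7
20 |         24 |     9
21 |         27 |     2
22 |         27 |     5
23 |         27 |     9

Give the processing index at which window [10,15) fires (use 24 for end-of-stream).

i=0 t=2 v=9: → [2,7),[0,5); WM=2
i=1 t=3 v=1: → [2,7),[0,5); WM=3
i=2 t=4 v=5: → [4,9),[2,7),[0,5); WM=4
i=3 t=5 v=1: → [4,9),[2,7); WM=5; [0,5) fires=15
i=4 t=5 v=9: → [4,9),[2,7); WM=5
i=5 t=10 v=1: → [10,15),[8,13),[6,11); WM=10; [2,7) fires=25 [4,9) fires=15
i=6 t=11 v=6: → [10,15),[8,13); WM=11; [6,11) fires=1
i=7 t=13 v=3: → [12,17),[10,15); WM=13; [8,13) fires=7
i=8 t=17 v=4: → [16,21),[14,19); WM=17; [10,15) fires=10 [12,17) fires=3
i=9 t=8 v=2: DROP (t<17-1); WM=17
i=10 t=18 v=1: → [18,23),[16,21),[14,19); WM=18
i=11 t=6 v=6: DROP (t<18-1); WM=18
i=12 t=19 v=6: → [18,23),[16,21); WM=19; [14,19) fires=5
i=13 t=20 v=3: → [20,25),[18,23),[16,21); WM=20
i=14 t=20 v=9: → [20,25),[18,23),[16,21); WM=20
i=15 t=23 v=1: → [22,27),[20,25); WM=23; [16,21) fires=23 [18,23) fires=19
i=16 t=23 v=2: → [22,27),[20,25); WM=23
i=17 t=24 v=4: → [24,29),[22,27),[20,25); WM=24
i=18 t=24 v=5: → [24,29),[22,27),[20,25); WM=24
i=19 t=24 v=7: → [24,29),[22,27),[20,25); WM=24
i=20 t=24 v=9: → [24,29),[22,27),[20,25); WM=24
i=21 t=27 v=2: → [26,31),[24,29); WM=27; [20,25) fires=40 [22,27) fires=28
i=22 t=27 v=5: → [26,31),[24,29); WM=27
i=23 t=27 v=9: → [26,31),[24,29); WM=27

8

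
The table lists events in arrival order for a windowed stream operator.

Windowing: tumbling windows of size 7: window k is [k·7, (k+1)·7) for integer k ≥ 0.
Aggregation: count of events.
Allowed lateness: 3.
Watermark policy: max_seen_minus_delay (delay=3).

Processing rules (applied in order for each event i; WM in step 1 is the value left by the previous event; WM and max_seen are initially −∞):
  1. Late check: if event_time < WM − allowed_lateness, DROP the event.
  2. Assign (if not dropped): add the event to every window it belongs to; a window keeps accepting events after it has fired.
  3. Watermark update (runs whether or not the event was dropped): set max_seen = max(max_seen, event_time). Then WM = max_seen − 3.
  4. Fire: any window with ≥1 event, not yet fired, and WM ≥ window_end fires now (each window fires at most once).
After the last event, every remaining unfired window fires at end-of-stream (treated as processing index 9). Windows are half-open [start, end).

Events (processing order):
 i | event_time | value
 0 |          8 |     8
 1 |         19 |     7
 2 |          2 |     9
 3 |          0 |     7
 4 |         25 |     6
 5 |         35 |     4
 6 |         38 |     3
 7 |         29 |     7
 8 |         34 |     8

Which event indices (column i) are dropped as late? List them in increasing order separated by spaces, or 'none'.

i=0 t=8 v=8: → [7,14); WM=5
i=1 t=19 v=7: → [14,21); WM=16; [7,14) fires=1
i=2 t=2 v=9: DROP (t<16-3); WM=16
i=3 t=0 v=7: DROP (t<16-3); WM=16
i=4 t=25 v=6: → [21,28); WM=22; [14,21) fires=1
i=5 t=35 v=4: → [35,42); WM=32; [21,28) fires=1
i=6 t=38 v=3: → [35,42); WM=35
i=7 t=29 v=7: DROP (t<35-3); WM=35
i=8 t=34 v=8: → [28,35); WM=35; [28,35) fires=1

2 3 7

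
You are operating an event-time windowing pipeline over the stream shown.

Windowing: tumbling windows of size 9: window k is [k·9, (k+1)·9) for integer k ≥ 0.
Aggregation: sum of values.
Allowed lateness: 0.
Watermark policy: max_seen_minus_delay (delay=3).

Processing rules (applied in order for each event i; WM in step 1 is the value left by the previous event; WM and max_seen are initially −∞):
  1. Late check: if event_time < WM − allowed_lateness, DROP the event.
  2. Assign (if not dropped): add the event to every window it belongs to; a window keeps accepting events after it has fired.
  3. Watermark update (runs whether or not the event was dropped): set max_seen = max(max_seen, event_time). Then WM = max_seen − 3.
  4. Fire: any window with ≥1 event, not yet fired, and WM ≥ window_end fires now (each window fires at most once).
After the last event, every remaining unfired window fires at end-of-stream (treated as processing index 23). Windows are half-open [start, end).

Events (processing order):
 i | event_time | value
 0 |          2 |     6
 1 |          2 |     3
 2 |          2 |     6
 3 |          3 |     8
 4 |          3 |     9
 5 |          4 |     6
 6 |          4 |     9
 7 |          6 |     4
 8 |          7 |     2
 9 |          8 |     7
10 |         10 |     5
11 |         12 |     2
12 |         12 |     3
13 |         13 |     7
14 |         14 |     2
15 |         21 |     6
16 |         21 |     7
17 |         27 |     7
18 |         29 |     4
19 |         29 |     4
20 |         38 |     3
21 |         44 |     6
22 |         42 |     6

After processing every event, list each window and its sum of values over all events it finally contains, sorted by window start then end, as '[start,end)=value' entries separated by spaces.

i=0 t=2 v=6: → [0,9); WM=-1
i=1 t=2 v=3: → [0,9); WM=-1
i=2 t=2 v=6: → [0,9); WM=-1
i=3 t=3 v=8: → [0,9); WM=0
i=4 t=3 v=9: → [0,9); WM=0
i=5 t=4 v=6: → [0,9); WM=1
i=6 t=4 v=9: → [0,9); WM=1
i=7 t=6 v=4: → [0,9); WM=3
i=8 t=7 v=2: → [0,9); WM=4
i=9 t=8 v=7: → [0,9); WM=5
i=10 t=10 v=5: → [9,18); WM=7
i=11 t=12 v=2: → [9,18); WM=9; [0,9) fires=60
i=12 t=12 v=3: → [9,18); WM=9
i=13 t=13 v=7: → [9,18); WM=10
i=14 t=14 v=2: → [9,18); WM=11
i=15 t=21 v=6: → [18,27); WM=18; [9,18) fires=19
i=16 t=21 v=7: → [18,27); WM=18
i=17 t=27 v=7: → [27,36); WM=24
i=18 t=29 v=4: → [27,36); WM=26
i=19 t=29 v=4: → [27,36); WM=26
i=20 t=38 v=3: → [36,45); WM=35; [18,27) fires=13
i=21 t=44 v=6: → [36,45); WM=41; [27,36) fires=15
i=22 t=42 v=6: → [36,45); WM=41

[0,9)=60 [9,18)=19 [18,27)=13 [27,36)=15 [36,45)=15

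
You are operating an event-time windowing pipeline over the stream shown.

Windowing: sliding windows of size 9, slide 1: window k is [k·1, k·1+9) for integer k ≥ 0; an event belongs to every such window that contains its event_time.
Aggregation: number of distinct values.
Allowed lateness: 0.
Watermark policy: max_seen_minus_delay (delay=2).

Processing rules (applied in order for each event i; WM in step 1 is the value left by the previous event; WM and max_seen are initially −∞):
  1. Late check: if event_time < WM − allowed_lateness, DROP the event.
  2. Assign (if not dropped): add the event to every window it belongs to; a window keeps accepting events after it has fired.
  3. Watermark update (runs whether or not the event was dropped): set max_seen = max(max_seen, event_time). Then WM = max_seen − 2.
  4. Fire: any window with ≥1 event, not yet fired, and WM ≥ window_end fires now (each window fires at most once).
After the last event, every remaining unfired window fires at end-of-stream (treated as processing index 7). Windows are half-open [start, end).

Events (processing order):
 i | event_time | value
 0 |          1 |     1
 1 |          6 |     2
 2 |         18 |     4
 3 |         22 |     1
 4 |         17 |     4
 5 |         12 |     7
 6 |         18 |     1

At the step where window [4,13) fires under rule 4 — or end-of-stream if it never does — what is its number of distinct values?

i=0 t=1 v=1: → [1,10),[0,9); WM=-1
i=1 t=6 v=2: → [6,15),[5,14),[4,13),[3,12),[2,11),[1,10),[0,9); WM=4
i=2 t=18 v=4: → [18,27),[17,26),[16,25),[15,24),[14,23),[13,22),[12,21),[11,20),[10,19); WM=16; [0,9) fires=2 [1,10) fires=2 [2,11) fires=1 [3,12) fires=1 [4,13) fires=1 [5,14) fires=1 [6,15) fires=1
i=3 t=22 v=1: → [22,31),[21,30),[20,29),[19,28),[18,27),[17,26),[16,25),[15,24),[14,23); WM=20; [10,19) fires=1 [11,20) fires=1
i=4 t=17 v=4: DROP (t<20-0); WM=20
i=5 t=12 v=7: DROP (t<20-0); WM=20
i=6 t=18 v=1: DROP (t<20-0); WM=20

1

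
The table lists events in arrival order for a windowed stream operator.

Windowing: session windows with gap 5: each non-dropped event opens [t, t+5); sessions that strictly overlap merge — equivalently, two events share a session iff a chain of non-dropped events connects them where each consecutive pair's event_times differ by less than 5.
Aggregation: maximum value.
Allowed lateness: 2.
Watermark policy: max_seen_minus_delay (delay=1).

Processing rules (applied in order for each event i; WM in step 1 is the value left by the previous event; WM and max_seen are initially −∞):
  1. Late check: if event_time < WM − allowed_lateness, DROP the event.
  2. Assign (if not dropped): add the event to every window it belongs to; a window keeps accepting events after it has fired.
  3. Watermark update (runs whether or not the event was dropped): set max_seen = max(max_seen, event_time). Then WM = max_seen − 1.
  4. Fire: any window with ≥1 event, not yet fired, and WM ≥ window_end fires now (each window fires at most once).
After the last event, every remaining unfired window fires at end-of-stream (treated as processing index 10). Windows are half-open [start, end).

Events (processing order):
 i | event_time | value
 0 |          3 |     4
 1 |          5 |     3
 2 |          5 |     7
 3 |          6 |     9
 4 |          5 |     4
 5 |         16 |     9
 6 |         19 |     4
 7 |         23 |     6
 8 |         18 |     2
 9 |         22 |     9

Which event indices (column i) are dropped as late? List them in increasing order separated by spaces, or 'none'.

i=0 t=3 v=4: → [3,8); WM=2
i=1 t=5 v=3: → [3,10); WM=4
i=2 t=5 v=7: → [3,10); WM=4
i=3 t=6 v=9: → [3,11); WM=5
i=4 t=5 v=4: → [3,11); WM=5
i=5 t=16 v=9: → [16,21); WM=15
i=6 t=19 v=4: → [16,24); WM=18
i=7 t=23 v=6: → [16,28); WM=22
i=8 t=18 v=2: DROP (t<22-2); WM=22
i=9 t=22 v=9: → [16,28); WM=22

8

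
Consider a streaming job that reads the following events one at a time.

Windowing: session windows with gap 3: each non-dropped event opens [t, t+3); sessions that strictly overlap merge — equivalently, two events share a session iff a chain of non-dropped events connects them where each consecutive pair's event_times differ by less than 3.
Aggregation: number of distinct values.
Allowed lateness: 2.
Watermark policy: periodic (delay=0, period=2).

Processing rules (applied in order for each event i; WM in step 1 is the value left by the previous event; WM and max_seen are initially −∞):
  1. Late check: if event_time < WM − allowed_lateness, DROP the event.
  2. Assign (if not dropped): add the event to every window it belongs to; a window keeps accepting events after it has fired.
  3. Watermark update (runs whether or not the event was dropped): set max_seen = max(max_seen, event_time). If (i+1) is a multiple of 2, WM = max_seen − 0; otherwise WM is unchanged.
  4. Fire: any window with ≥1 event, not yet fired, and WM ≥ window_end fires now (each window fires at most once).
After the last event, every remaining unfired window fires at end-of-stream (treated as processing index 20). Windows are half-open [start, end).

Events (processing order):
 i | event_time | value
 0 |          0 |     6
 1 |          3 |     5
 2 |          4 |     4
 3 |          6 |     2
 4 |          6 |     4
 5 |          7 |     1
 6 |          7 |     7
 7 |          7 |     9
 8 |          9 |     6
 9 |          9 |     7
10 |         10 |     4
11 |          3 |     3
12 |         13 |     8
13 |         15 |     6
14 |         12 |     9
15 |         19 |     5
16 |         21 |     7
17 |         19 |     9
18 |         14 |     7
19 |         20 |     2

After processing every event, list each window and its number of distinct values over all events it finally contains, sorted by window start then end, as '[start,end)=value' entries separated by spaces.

i=0 t=0 v=6: → [0,3); WM=−∞
i=1 t=3 v=5: → [3,6); WM=3
i=2 t=4 v=4: → [3,7); WM=3
i=3 t=6 v=2: → [3,9); WM=6
i=4 t=6 v=4: → [3,9); WM=6
i=5 t=7 v=1: → [3,10); WM=7
i=6 t=7 v=7: → [3,10); WM=7
i=7 t=7 v=9: → [3,10); WM=7
i=8 t=9 v=6: → [3,12); WM=7
i=9 t=9 v=7: → [3,12); WM=9
i=10 t=10 v=4: → [3,13); WM=9
i=11 t=3 v=3: DROP (t<9-2); WM=10
i=12 t=13 v=8: → [13,16); WM=10
i=13 t=15 v=6: → [13,18); WM=15
i=14 t=12 v=9: DROP (t<15-2); WM=15
i=15 t=19 v=5: → [19,22); WM=19
i=16 t=21 v=7: → [19,24); WM=19
i=17 t=19 v=9: → [19,24); WM=21
i=18 t=14 v=7: DROP (t<21-2); WM=21
i=19 t=20 v=2: → [19,24); WM=21

[0,3)=1 [3,13)=7 [13,18)=2 [19,24)=4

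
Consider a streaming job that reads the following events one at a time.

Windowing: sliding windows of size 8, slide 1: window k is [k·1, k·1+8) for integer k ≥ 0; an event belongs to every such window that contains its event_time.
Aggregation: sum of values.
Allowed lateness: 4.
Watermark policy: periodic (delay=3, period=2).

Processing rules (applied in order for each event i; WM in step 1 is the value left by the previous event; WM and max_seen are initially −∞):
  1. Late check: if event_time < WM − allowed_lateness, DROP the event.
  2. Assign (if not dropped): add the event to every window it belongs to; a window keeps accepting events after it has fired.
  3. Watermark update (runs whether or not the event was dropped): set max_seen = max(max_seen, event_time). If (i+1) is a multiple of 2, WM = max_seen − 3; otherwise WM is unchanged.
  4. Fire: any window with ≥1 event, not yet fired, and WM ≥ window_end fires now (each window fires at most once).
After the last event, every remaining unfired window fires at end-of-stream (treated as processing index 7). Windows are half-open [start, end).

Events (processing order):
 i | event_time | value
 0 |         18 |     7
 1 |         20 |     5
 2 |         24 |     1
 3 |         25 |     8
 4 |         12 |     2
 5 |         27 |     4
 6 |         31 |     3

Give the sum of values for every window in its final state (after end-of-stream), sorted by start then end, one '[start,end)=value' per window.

[11,19)=7 [12,20)=7 [13,21)=12 [14,22)=12 [15,23)=12 [16,24)=12 [17,25)=13 [18,26)=21 [19,27)=14 [20,28)=18 [21,29)=13 [22,30)=13 [23,31)=13 [24,32)=16 [25,33)=15 [26,34)=7 [27,35)=7 [28,36)=3 [29,37)=3 [30,38)=3 [31,39)=3

i=0 t=18 v=7: → [18,26),[17,25),[16,24),[15,23),[14,22),[13,21),[12,20),[11,19); WM=−∞
i=1 t=20 v=5: → [20,28),[19,27),[18,26),[17,25),[16,24),[15,23),[14,22),[13,21); WM=17
i=2 t=24 v=1: → [24,32),[23,31),[22,30),[21,29),[20,28),[19,27),[18,26),[17,25); WM=17
i=3 t=25 v=8: → [25,33),[24,32),[23,31),[22,30),[21,29),[20,28),[19,27),[18,26); WM=22; [11,19) fires=7 [12,20) fires=7 [13,21) fires=12 [14,22) fires=12
i=4 t=12 v=2: DROP (t<22-4); WM=22
i=5 t=27 v=4: → [27,35),[26,34),[25,33),[24,32),[23,31),[22,30),[21,29),[20,28); WM=24; [15,23) fires=12 [16,24) fires=12
i=6 t=31 v=3: → [31,39),[30,38),[29,37),[28,36),[27,35),[26,34),[25,33),[24,32); WM=24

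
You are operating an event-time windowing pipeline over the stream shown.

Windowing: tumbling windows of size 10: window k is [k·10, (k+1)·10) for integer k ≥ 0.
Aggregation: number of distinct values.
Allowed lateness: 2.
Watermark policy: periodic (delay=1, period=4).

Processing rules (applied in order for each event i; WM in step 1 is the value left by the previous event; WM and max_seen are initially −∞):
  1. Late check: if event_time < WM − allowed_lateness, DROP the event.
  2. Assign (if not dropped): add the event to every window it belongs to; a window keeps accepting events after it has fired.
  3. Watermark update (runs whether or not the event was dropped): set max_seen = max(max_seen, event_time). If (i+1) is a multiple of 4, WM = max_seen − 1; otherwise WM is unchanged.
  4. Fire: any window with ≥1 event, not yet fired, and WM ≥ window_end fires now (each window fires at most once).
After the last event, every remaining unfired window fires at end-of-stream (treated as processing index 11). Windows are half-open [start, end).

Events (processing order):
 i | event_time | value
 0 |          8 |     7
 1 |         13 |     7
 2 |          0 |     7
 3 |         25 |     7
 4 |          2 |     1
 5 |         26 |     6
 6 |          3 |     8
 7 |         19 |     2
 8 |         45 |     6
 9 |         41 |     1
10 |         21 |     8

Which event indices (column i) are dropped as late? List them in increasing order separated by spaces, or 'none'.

4 6 7 10

i=0 t=8 v=7: → [0,10); WM=−∞
i=1 t=13 v=7: → [10,20); WM=−∞
i=2 t=0 v=7: → [0,10); WM=−∞
i=3 t=25 v=7: → [20,30); WM=24; [0,10) fires=1 [10,20) fires=1
i=4 t=2 v=1: DROP (t<24-2); WM=24
i=5 t=26 v=6: → [20,30); WM=24
i=6 t=3 v=8: DROP (t<24-2); WM=24
i=7 t=19 v=2: DROP (t<24-2); WM=25
i=8 t=45 v=6: → [40,50); WM=25
i=9 t=41 v=1: → [40,50); WM=25
i=10 t=21 v=8: DROP (t<25-2); WM=25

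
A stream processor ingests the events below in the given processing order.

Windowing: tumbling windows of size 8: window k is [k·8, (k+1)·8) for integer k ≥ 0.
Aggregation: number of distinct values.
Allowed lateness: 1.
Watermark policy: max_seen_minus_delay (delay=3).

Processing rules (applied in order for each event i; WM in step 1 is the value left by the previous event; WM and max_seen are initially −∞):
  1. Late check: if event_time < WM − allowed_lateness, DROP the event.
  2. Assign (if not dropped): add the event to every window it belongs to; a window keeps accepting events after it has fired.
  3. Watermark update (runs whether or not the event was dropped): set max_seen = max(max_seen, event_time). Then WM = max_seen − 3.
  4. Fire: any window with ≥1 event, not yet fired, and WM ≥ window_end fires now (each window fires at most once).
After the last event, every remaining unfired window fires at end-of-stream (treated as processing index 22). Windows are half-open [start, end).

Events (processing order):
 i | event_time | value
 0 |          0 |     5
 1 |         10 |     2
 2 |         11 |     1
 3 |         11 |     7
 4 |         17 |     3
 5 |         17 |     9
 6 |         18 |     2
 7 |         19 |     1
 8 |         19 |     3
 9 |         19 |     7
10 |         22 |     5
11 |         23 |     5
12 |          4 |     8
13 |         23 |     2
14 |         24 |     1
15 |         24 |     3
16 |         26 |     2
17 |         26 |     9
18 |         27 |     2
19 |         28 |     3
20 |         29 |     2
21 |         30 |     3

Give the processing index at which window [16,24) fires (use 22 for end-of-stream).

18

i=0 t=0 v=5: → [0,8); WM=-3
i=1 t=10 v=2: → [8,16); WM=7
i=2 t=11 v=1: → [8,16); WM=8; [0,8) fires=1
i=3 t=11 v=7: → [8,16); WM=8
i=4 t=17 v=3: → [16,24); WM=14
i=5 t=17 v=9: → [16,24); WM=14
i=6 t=18 v=2: → [16,24); WM=15
i=7 t=19 v=1: → [16,24); WM=16; [8,16) fires=3
i=8 t=19 v=3: → [16,24); WM=16
i=9 t=19 v=7: → [16,24); WM=16
i=10 t=22 v=5: → [16,24); WM=19
i=11 t=23 v=5: → [16,24); WM=20
i=12 t=4 v=8: DROP (t<20-1); WM=20
i=13 t=23 v=2: → [16,24); WM=20
i=14 t=24 v=1: → [24,32); WM=21
i=15 t=24 v=3: → [24,32); WM=21
i=16 t=26 v=2: → [24,32); WM=23
i=17 t=26 v=9: → [24,32); WM=23
i=18 t=27 v=2: → [24,32); WM=24; [16,24) fires=6
i=19 t=28 v=3: → [24,32); WM=25
i=20 t=29 v=2: → [24,32); WM=26
i=21 t=30 v=3: → [24,32); WM=27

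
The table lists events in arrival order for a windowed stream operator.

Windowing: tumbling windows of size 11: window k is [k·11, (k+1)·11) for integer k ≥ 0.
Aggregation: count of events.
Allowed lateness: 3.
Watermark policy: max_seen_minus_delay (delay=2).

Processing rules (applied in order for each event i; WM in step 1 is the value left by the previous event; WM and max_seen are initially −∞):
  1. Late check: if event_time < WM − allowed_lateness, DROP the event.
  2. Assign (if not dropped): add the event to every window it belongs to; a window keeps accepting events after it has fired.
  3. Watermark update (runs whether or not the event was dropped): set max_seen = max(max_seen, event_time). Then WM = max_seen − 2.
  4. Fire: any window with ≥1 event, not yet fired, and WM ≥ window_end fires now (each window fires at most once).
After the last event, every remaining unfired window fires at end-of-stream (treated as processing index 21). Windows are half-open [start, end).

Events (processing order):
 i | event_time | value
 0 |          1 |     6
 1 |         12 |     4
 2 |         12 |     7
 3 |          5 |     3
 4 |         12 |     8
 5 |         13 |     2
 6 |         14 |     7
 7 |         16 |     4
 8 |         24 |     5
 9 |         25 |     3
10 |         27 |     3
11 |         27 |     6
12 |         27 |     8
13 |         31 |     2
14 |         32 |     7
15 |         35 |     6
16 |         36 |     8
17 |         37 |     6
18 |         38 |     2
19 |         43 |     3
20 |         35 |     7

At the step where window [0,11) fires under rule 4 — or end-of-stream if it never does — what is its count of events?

1

i=0 t=1 v=6: → [0,11); WM=-1
i=1 t=12 v=4: → [11,22); WM=10
i=2 t=12 v=7: → [11,22); WM=10
i=3 t=5 v=3: DROP (t<10-3); WM=10
i=4 t=12 v=8: → [11,22); WM=10
i=5 t=13 v=2: → [11,22); WM=11; [0,11) fires=1
i=6 t=14 v=7: → [11,22); WM=12
i=7 t=16 v=4: → [11,22); WM=14
i=8 t=24 v=5: → [22,33); WM=22; [11,22) fires=6
i=9 t=25 v=3: → [22,33); WM=23
i=10 t=27 v=3: → [22,33); WM=25
i=11 t=27 v=6: → [22,33); WM=25
i=12 t=27 v=8: → [22,33); WM=25
i=13 t=31 v=2: → [22,33); WM=29
i=14 t=32 v=7: → [22,33); WM=30
i=15 t=35 v=6: → [33,44); WM=33; [22,33) fires=7
i=16 t=36 v=8: → [33,44); WM=34
i=17 t=37 v=6: → [33,44); WM=35
i=18 t=38 v=2: → [33,44); WM=36
i=19 t=43 v=3: → [33,44); WM=41
i=20 t=35 v=7: DROP (t<41-3); WM=41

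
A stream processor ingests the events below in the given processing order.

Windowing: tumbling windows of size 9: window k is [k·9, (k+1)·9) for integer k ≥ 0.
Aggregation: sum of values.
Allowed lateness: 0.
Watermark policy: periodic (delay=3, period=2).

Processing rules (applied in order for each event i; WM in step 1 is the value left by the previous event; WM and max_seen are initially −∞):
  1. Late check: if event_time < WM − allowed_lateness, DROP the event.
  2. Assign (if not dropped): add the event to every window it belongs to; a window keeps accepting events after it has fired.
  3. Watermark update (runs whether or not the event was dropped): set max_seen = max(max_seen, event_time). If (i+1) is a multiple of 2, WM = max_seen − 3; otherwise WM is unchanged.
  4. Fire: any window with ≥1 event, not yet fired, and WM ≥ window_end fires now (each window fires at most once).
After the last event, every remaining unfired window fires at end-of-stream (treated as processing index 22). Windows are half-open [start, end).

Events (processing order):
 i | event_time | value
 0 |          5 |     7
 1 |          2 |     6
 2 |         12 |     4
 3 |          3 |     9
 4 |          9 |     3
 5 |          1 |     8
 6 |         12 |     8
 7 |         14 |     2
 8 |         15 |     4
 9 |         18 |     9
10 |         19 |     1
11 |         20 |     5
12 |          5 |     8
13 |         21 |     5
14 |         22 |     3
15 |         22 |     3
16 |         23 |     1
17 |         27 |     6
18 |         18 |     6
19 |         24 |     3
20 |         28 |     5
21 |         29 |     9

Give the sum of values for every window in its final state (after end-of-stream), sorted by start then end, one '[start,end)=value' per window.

[0,9)=22 [9,18)=21 [18,27)=30 [27,36)=20

i=0 t=5 v=7: → [0,9); WM=−∞
i=1 t=2 v=6: → [0,9); WM=2
i=2 t=12 v=4: → [9,18); WM=2
i=3 t=3 v=9: → [0,9); WM=9; [0,9) fires=22
i=4 t=9 v=3: → [9,18); WM=9
i=5 t=1 v=8: DROP (t<9-0); WM=9
i=6 t=12 v=8: → [9,18); WM=9
i=7 t=14 v=2: → [9,18); WM=11
i=8 t=15 v=4: → [9,18); WM=11
i=9 t=18 v=9: → [18,27); WM=15
i=10 t=19 v=1: → [18,27); WM=15
i=11 t=20 v=5: → [18,27); WM=17
i=12 t=5 v=8: DROP (t<17-0); WM=17
i=13 t=21 v=5: → [18,27); WM=18; [9,18) fires=21
i=14 t=22 v=3: → [18,27); WM=18
i=15 t=22 v=3: → [18,27); WM=19
i=16 t=23 v=1: → [18,27); WM=19
i=17 t=27 v=6: → [27,36); WM=24
i=18 t=18 v=6: DROP (t<24-0); WM=24
i=19 t=24 v=3: → [18,27); WM=24
i=20 t=28 v=5: → [27,36); WM=24
i=21 t=29 v=9: → [27,36); WM=26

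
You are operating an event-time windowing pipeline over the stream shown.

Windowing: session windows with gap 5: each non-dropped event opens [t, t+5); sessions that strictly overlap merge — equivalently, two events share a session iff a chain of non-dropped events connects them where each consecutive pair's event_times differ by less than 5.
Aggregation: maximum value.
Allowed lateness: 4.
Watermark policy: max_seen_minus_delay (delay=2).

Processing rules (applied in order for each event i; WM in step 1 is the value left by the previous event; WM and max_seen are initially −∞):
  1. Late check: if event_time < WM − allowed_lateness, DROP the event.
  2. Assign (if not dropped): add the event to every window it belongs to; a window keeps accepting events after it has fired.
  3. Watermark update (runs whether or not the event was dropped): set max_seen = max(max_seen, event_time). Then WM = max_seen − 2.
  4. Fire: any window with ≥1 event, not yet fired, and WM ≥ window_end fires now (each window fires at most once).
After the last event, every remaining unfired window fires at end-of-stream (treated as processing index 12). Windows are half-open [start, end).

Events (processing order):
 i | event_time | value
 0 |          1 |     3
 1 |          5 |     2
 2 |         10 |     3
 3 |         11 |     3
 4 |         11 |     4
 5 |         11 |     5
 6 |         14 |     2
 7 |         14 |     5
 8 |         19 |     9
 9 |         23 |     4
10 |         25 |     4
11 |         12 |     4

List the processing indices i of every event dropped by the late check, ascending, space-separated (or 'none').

i=0 t=1 v=3: → [1,6); WM=-1
i=1 t=5 v=2: → [1,10); WM=3
i=2 t=10 v=3: → [10,15); WM=8
i=3 t=11 v=3: → [10,16); WM=9
i=4 t=11 v=4: → [10,16); WM=9
i=5 t=11 v=5: → [10,16); WM=9
i=6 t=14 v=2: → [10,19); WM=12
i=7 t=14 v=5: → [10,19); WM=12
i=8 t=19 v=9: → [19,24); WM=17
i=9 t=23 v=4: → [19,28); WM=21
i=10 t=25 v=4: → [19,30); WM=23
i=11 t=12 v=4: DROP (t<23-4); WM=23

11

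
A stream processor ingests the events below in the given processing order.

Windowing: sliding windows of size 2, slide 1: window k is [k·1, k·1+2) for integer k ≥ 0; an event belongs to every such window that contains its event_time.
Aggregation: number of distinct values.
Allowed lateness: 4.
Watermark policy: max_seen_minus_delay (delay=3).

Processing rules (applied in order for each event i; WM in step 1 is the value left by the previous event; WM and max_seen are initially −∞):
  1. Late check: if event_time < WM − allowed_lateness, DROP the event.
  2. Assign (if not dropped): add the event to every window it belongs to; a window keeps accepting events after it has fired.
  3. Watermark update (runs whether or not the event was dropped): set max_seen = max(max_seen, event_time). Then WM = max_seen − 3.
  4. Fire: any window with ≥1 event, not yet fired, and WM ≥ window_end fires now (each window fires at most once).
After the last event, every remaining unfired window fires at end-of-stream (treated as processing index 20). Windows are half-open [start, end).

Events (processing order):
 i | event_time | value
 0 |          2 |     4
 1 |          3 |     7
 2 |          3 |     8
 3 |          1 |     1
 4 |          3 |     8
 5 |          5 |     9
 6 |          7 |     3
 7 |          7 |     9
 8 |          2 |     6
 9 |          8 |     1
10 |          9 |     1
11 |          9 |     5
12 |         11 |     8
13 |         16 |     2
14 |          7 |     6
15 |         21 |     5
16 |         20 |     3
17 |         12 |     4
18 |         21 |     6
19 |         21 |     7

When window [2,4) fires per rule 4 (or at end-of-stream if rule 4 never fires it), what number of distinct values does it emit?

i=0 t=2 v=4: → [2,4),[1,3); WM=-1
i=1 t=3 v=7: → [3,5),[2,4); WM=0
i=2 t=3 v=8: → [3,5),[2,4); WM=0
i=3 t=1 v=1: → [1,3),[0,2); WM=0
i=4 t=3 v=8: → [3,5),[2,4); WM=0
i=5 t=5 v=9: → [5,7),[4,6); WM=2; [0,2) fires=1
i=6 t=7 v=3: → [7,9),[6,8); WM=4; [1,3) fires=2 [2,4) fires=3
i=7 t=7 v=9: → [7,9),[6,8); WM=4
i=8 t=2 v=6: → [2,4),[1,3); WM=4
i=9 t=8 v=1: → [8,10),[7,9); WM=5; [3,5) fires=2
i=10 t=9 v=1: → [9,11),[8,10); WM=6; [4,6) fires=1
i=11 t=9 v=5: → [9,11),[8,10); WM=6
i=12 t=11 v=8: → [11,13),[10,12); WM=8; [5,7) fires=1 [6,8) fires=2
i=13 t=16 v=2: → [16,18),[15,17); WM=13; [7,9) fires=3 [8,10) fires=2 [9,11) fires=2 [10,12) fires=1 [11,13) fires=1
i=14 t=7 v=6: DROP (t<13-4); WM=13
i=15 t=21 v=5: → [21,23),[20,22); WM=18; [15,17) fires=1 [16,18) fires=1
i=16 t=20 v=3: → [20,22),[19,21); WM=18
i=17 t=12 v=4: DROP (t<18-4); WM=18
i=18 t=21 v=6: → [21,23),[20,22); WM=18
i=19 t=21 v=7: → [21,23),[20,22); WM=18

3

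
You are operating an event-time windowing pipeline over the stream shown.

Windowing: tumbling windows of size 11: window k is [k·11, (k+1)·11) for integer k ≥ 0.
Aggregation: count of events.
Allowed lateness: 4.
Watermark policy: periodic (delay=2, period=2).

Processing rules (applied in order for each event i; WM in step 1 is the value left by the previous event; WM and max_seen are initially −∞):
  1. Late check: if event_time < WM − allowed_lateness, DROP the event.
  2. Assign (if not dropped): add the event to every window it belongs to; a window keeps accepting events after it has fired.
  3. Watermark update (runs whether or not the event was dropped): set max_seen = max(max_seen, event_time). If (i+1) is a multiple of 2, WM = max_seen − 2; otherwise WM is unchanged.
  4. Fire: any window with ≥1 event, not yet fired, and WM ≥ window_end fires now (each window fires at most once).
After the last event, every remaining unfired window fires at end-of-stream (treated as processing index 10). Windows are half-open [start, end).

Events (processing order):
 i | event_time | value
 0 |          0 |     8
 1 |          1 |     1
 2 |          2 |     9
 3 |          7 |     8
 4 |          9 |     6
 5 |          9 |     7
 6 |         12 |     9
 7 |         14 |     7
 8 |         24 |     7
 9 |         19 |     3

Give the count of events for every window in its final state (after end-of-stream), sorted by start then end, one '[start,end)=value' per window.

i=0 t=0 v=8: → [0,11); WM=−∞
i=1 t=1 v=1: → [0,11); WM=-1
i=2 t=2 v=9: → [0,11); WM=-1
i=3 t=7 v=8: → [0,11); WM=5
i=4 t=9 v=6: → [0,11); WM=5
i=5 t=9 v=7: → [0,11); WM=7
i=6 t=12 v=9: → [11,22); WM=7
i=7 t=14 v=7: → [11,22); WM=12; [0,11) fires=6
i=8 t=24 v=7: → [22,33); WM=12
i=9 t=19 v=3: → [11,22); WM=22; [11,22) fires=3

[0,11)=6 [11,22)=3 [22,33)=1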